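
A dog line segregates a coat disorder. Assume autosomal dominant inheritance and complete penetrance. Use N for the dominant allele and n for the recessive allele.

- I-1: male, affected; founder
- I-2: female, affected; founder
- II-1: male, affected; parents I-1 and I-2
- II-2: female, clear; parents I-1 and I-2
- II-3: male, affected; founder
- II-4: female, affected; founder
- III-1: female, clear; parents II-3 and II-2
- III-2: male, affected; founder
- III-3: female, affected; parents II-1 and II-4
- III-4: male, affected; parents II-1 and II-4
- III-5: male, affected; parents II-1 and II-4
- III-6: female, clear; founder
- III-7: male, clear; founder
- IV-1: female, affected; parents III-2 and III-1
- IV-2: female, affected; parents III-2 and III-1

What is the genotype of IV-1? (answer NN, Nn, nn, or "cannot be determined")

Nn

From phenotype alone, IV-1 is NN or Nn.
IV-1 is affected so carries N and received n from III-1 (nn), so IV-1 is Nn.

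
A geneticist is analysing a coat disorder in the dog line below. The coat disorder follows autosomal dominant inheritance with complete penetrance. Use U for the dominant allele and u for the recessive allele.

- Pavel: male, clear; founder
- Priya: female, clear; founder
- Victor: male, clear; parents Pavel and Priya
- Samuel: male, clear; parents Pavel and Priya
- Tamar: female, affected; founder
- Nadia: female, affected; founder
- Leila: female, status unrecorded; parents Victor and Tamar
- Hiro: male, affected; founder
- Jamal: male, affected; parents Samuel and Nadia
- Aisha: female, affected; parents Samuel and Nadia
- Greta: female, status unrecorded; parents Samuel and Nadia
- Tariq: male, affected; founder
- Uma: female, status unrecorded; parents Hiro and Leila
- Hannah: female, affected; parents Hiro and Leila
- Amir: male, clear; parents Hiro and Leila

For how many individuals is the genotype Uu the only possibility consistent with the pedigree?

3

Obligate heterozygotes: Hiro is affected so carries U and passed u to Amir (uu), so Hiro is Uu; Jamal is affected so carries U and received u from Samuel (uu), so Jamal is Uu; Aisha is affected so carries U and received u from Samuel (uu), so Aisha is Uu.
Every other individual is either homozygous by phenotype or has at least one consistent homozygous assignment, so the count is 3.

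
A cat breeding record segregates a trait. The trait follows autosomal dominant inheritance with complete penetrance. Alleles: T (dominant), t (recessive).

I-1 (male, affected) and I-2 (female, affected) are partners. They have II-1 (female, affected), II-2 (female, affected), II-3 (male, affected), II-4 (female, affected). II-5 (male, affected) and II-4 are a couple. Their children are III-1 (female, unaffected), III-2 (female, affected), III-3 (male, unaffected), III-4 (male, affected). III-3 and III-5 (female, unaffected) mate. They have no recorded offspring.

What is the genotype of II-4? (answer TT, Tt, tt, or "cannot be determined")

Tt

From phenotype alone, II-4 is TT or Tt.
II-4 is affected so carries T and passed t to III-1 (tt), so II-4 is Tt.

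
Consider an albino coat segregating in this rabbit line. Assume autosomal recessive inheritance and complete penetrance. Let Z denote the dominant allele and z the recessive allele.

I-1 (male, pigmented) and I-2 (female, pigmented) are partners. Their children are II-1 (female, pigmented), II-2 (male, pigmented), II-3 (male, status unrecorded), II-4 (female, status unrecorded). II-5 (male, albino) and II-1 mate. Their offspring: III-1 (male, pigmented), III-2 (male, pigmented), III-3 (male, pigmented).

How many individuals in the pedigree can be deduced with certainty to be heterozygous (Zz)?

Obligate heterozygotes: III-1 is pigmented so carries Z and received z from II-5 (zz), so III-1 is Zz; III-2 is pigmented so carries Z and received z from II-5 (zz), so III-2 is Zz; III-3 is pigmented so carries Z and received z from II-5 (zz), so III-3 is Zz.
Every other individual is either homozygous by phenotype or has at least one consistent homozygous assignment, so the count is 3.

3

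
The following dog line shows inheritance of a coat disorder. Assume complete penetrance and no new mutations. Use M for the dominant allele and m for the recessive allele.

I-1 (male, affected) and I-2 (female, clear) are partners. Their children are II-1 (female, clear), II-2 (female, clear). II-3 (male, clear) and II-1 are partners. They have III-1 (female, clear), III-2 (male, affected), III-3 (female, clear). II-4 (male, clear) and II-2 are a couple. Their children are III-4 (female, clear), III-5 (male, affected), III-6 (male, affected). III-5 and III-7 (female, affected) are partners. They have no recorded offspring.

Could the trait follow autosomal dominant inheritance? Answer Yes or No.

No

Under autosomal dominant, III-2 (affected, male) cannot arise from II-3 (clear) × II-1 (clear).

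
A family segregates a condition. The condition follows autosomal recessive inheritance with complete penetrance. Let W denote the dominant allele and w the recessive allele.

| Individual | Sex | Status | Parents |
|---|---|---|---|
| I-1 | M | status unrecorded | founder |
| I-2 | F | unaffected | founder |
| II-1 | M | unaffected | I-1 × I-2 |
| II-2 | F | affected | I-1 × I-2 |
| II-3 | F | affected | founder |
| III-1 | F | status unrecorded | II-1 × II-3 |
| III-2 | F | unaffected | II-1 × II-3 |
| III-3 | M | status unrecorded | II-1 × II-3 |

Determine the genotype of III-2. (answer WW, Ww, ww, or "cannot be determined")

From phenotype alone, III-2 is WW or Ww.
III-2 is unaffected so carries W and received w from II-3 (ww), so III-2 is Ww.

Ww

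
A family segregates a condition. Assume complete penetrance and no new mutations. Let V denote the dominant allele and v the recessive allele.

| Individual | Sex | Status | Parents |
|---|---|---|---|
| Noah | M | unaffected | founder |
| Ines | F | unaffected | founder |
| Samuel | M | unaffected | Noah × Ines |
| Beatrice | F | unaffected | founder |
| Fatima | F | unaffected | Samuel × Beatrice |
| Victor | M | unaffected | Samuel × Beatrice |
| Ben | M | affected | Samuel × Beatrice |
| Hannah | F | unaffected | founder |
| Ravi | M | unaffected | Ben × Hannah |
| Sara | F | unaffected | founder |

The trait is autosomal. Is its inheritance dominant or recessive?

recessive

Samuel and Beatrice are both unaffected yet have an affected child Ben. Under dominance, an affected child requires at least one affected parent, so the trait cannot be dominant.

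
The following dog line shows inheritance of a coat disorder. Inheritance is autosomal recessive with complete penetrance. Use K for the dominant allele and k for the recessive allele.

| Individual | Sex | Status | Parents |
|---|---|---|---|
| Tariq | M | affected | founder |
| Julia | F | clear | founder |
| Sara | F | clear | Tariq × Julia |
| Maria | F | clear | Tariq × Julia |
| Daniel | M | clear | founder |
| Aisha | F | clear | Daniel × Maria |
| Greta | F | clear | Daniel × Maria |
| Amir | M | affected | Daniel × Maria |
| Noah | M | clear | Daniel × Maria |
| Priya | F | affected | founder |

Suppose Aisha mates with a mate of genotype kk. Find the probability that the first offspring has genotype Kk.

Daniel is clear so carries K and passed k to Amir (kk), so Daniel is Kk.
Maria is clear so carries K and received k from Tariq (kk), so Maria is Kk.
Aisha is a clear offspring of Daniel (Kk) × Maria (Kk), whose cross gives 1/4 KK : 1/2 Kk : 1/4 kk; conditioning on being clear, Aisha is KK with probability 1/3, Kk with probability 2/3.
Summing over parental genotype combinations, P(offspring has genotype Kk) = 1/3·1 + 2/3·1/2 = 2/3.

2/3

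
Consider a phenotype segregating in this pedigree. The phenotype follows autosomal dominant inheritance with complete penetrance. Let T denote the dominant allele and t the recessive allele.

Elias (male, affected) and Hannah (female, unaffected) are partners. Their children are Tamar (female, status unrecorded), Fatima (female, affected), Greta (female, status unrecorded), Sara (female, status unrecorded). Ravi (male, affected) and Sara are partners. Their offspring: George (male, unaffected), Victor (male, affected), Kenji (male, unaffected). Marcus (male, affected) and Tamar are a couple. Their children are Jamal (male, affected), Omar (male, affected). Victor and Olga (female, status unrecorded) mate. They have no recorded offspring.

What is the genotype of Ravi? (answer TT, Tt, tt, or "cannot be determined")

From phenotype alone, Ravi is TT or Tt.
Ravi is affected so carries T and passed t to George (tt), so Ravi is Tt.

Tt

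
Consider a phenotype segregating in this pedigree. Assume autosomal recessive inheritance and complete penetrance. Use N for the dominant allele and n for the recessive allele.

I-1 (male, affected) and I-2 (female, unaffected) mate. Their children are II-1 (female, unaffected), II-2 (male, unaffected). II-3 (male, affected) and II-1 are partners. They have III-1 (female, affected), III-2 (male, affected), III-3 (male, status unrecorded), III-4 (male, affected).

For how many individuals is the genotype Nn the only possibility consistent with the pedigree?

Obligate heterozygotes: II-1 is unaffected so carries N and received n from I-1 (nn), so II-1 is Nn; II-2 is unaffected so carries N and received n from I-1 (nn), so II-2 is Nn.
Every other individual is either homozygous by phenotype or has at least one consistent homozygous assignment, so the count is 2.

2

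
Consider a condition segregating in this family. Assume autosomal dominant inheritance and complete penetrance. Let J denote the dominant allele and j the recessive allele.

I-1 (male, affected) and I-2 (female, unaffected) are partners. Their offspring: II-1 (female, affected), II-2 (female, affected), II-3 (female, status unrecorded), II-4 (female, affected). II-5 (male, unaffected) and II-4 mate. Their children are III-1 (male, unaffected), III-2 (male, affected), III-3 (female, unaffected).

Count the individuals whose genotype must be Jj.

4

Obligate heterozygotes: II-1 is affected so carries J and received j from I-2 (jj), so II-1 is Jj; II-2 is affected so carries J and received j from I-2 (jj), so II-2 is Jj; II-4 is affected so carries J and received j from I-2 (jj), so II-4 is Jj; III-2 is affected so carries J and received j from II-5 (jj), so III-2 is Jj.
Every other individual is either homozygous by phenotype or has at least one consistent homozygous assignment, so the count is 4.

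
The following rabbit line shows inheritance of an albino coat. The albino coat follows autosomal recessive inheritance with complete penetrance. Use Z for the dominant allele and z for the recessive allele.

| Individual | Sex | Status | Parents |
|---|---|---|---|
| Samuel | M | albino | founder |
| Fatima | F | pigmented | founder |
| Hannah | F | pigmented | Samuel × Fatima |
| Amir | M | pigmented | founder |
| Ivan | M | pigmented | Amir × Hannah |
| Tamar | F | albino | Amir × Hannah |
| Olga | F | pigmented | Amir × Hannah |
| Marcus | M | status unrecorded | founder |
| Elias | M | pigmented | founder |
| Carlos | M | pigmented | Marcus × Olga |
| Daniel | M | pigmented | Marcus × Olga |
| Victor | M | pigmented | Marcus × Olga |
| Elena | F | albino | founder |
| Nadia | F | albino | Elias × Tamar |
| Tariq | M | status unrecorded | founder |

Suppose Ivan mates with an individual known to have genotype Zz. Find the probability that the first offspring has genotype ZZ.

1/3

Amir is pigmented so carries Z and passed z to Tamar (zz), so Amir is Zz.
Hannah is pigmented so carries Z and received z from Samuel (zz), so Hannah is Zz.
Ivan is a pigmented offspring of Amir (Zz) × Hannah (Zz), whose cross gives 1/4 ZZ : 1/2 Zz : 1/4 zz; conditioning on being pigmented, Ivan is ZZ with probability 1/3, Zz with probability 2/3.
Summing over parental genotype combinations, P(offspring has genotype ZZ) = 1/3·1/2 + 2/3·1/4 = 1/3.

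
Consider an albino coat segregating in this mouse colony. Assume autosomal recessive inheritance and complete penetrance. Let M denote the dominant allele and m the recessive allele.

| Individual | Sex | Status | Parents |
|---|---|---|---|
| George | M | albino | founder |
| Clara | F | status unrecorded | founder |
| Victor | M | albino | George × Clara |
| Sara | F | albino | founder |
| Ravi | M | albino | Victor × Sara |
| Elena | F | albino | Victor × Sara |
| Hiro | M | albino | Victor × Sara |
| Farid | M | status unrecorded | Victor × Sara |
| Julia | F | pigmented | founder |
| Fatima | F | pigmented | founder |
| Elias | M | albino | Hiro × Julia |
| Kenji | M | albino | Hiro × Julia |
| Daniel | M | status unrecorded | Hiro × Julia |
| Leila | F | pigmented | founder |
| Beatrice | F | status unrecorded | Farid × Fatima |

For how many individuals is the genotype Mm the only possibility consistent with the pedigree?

1

Obligate heterozygotes: Julia is pigmented so carries M and passed m to Elias (mm), so Julia is Mm.
Every other individual is either homozygous by phenotype or has at least one consistent homozygous assignment, so the count is 1.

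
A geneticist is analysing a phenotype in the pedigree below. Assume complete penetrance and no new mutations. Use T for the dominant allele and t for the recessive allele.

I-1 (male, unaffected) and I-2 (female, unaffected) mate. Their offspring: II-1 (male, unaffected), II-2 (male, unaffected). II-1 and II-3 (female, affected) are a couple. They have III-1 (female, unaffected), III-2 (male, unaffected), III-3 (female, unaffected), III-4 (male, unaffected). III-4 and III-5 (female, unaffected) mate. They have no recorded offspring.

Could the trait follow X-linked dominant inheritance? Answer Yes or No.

Yes

A consistent assignment under X-linked dominant exists: I-1 X^t Y, I-2 X^t X^t, II-1 X^t Y, II-2 X^t Y, II-3 X^T X^t, III-1 X^t X^t, III-2 X^t Y, III-3 X^t X^t, III-4 X^t Y, III-5 X^t X^t.
In this assignment every recorded phenotype matches its genotype and every non-founder's genotype is obtainable from its parents' genotypes, so the pedigree is consistent.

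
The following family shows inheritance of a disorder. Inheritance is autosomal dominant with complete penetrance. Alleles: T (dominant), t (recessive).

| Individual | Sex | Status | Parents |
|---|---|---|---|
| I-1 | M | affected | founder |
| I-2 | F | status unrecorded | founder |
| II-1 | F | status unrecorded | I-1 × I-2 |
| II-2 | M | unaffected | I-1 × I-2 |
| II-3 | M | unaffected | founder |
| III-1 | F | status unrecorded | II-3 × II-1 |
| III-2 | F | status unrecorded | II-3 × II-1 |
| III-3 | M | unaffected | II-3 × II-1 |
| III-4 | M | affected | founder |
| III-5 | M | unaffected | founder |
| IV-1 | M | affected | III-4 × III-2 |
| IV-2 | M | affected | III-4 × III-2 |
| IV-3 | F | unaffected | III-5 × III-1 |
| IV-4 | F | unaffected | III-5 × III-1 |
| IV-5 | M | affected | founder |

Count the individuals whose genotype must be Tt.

1

Obligate heterozygotes: I-1 is affected so carries T and passed t to II-2 (tt), so I-1 is Tt.
Every other individual is either homozygous by phenotype or has at least one consistent homozygous assignment, so the count is 1.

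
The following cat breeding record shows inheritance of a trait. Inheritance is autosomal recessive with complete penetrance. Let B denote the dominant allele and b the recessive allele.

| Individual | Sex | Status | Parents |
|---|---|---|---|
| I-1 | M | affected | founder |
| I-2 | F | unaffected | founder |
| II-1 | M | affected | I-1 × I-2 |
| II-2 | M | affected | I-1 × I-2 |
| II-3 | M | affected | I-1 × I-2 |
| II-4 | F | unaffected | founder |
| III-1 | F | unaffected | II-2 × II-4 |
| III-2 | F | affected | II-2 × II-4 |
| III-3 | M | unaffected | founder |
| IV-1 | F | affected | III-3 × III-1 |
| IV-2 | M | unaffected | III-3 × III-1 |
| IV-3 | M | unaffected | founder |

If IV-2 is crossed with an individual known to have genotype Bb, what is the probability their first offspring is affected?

1/6

III-3 is unaffected so carries B and passed b to IV-1 (bb), so III-3 is Bb.
III-1 is unaffected so carries B and received b from II-2 (bb), so III-1 is Bb.
IV-2 is an unaffected offspring of III-3 (Bb) × III-1 (Bb), whose cross gives 1/4 BB : 1/2 Bb : 1/4 bb; conditioning on being unaffected, IV-2 is BB with probability 1/3, Bb with probability 2/3.
Summing over parental genotype combinations, P(offspring is affected) = 2/3·1/4 = 1/6.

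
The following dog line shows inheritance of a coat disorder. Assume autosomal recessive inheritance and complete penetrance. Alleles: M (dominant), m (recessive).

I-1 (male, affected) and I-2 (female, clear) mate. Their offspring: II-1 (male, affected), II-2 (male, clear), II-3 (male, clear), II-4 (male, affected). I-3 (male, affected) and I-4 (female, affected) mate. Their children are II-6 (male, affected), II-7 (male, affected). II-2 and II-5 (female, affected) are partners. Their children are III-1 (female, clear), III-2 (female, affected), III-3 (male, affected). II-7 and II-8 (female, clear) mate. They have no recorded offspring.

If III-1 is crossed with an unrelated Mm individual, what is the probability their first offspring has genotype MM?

1/4

III-1 is clear so carries M and received m from II-5 (mm), so III-1 is Mm.
The cross gives 1/4 MM : 1/2 Mm : 1/4 mm, so P(offspring has genotype MM) = 1/4.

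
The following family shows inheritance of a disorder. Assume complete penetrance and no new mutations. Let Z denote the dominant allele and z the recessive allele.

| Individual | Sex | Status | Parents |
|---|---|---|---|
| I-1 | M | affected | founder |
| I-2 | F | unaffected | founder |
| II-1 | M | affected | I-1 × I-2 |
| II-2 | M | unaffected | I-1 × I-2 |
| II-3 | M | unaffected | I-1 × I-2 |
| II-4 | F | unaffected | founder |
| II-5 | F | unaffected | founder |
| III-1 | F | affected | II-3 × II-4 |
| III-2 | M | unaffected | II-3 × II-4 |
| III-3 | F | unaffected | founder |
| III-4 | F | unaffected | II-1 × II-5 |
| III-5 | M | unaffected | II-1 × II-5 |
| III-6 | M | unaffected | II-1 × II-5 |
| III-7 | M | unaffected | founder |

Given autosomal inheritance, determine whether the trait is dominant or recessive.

II-3 and II-4 are both unaffected yet have an affected child III-1. Under dominance, an affected child requires at least one affected parent, so the trait cannot be dominant.

recessive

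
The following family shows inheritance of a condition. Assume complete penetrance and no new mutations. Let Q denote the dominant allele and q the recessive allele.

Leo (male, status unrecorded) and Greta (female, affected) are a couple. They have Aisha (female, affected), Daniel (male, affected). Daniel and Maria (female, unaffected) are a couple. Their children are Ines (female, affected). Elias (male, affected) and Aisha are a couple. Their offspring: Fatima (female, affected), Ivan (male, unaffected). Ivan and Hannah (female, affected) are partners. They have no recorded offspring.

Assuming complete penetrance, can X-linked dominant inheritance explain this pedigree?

A consistent assignment under X-linked dominant exists: Leo X^Q Y, Greta X^Q X^q, Aisha X^Q X^q, Daniel X^Q Y, Maria X^q X^q, Elias X^Q Y, Ines X^Q X^q, Fatima X^Q X^Q, Ivan X^q Y, Hannah X^Q X^Q.
In this assignment every recorded phenotype matches its genotype and every non-founder's genotype is obtainable from its parents' genotypes, so the pedigree is consistent.

Yes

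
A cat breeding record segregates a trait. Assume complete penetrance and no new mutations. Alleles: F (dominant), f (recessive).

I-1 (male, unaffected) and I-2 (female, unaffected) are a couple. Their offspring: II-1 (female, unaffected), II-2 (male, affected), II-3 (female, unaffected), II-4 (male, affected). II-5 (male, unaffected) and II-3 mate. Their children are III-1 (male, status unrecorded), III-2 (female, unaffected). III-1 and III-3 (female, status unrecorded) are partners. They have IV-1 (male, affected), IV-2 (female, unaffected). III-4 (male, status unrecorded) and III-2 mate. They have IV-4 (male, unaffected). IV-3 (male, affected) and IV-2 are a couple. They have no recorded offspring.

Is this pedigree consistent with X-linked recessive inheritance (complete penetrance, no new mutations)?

Yes

A consistent assignment under X-linked recessive exists: I-1 X^F Y, I-2 X^F X^f, II-1 X^F X^F, II-2 X^f Y, II-3 X^F X^F, II-4 X^f Y, II-5 X^F Y, III-1 X^F Y, III-2 X^F X^F, III-3 X^F X^f, III-4 X^F Y, IV-1 X^f Y, IV-2 X^F X^F, IV-3 X^f Y, IV-4 X^F Y.
In this assignment every recorded phenotype matches its genotype and every non-founder's genotype is obtainable from its parents' genotypes, so the pedigree is consistent.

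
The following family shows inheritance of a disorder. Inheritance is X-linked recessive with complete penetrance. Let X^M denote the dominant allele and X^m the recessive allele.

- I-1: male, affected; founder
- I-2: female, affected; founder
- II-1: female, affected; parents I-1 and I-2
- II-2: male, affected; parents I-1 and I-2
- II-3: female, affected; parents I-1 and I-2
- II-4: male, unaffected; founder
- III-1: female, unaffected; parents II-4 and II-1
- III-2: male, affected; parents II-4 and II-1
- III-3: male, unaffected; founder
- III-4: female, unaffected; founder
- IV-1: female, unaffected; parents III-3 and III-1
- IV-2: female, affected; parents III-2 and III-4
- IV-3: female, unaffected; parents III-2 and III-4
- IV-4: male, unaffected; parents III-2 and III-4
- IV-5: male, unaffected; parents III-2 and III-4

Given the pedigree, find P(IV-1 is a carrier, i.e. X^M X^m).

1/2

III-3 is unaffected, so III-3 is X^M Y.
III-1 is unaffected so carries M and received m from II-1 (X^m X^m), so III-1 is X^M X^m.
Their cross gives offspring ratios 1/2 X^M X^M : 1/2 X^M X^m. Conditioning on IV-1 being unaffected, P(X^M X^m) = 1/2 / 1 = 1/2.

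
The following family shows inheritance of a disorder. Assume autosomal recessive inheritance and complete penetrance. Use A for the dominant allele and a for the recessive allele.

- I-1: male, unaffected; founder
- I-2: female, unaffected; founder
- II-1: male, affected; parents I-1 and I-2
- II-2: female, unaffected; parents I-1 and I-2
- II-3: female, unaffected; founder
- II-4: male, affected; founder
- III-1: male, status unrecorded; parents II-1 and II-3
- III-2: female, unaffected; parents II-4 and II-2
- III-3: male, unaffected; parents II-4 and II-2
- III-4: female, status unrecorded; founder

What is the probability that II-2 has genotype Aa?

I-1 is unaffected so carries A and passed a to II-1 (aa), so I-1 is Aa.
I-2 is unaffected so carries A and passed a to II-1 (aa), so I-2 is Aa.
Their cross gives offspring ratios 1/4 AA : 1/2 Aa : 1/4 aa. Conditioning on II-2 being unaffected, P(Aa) = 1/2 / 3/4 = 2/3 before taking II-2's own offspring into account.
II-4 is affected, so II-4 is aa.
Now use II-2's offspring. Probability of each recorded status — unaffected daughter III-2: 1/2 if II-2 is Aa, 1 if AA; unaffected son III-3: 1/2 if II-2 is Aa, 1 if AA.
Bayes: P(Aa) = 2/3·1/4 / (2/3·1/4 + 1/3·1) = 1/3.

1/3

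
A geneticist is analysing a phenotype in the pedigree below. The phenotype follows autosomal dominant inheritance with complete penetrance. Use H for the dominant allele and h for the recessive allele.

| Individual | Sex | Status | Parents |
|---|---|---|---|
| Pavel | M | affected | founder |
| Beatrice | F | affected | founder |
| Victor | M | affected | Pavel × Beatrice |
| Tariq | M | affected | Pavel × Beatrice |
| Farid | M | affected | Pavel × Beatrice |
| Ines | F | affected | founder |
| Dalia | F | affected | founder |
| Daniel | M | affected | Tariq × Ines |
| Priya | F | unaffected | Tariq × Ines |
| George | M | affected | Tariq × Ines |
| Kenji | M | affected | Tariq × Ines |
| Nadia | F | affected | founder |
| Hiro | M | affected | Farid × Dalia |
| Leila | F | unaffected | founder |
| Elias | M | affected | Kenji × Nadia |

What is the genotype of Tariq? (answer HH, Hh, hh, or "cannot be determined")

From phenotype alone, Tariq is HH or Hh.
Tariq is affected so carries H and passed h to Priya (hh), so Tariq is Hh.

Hh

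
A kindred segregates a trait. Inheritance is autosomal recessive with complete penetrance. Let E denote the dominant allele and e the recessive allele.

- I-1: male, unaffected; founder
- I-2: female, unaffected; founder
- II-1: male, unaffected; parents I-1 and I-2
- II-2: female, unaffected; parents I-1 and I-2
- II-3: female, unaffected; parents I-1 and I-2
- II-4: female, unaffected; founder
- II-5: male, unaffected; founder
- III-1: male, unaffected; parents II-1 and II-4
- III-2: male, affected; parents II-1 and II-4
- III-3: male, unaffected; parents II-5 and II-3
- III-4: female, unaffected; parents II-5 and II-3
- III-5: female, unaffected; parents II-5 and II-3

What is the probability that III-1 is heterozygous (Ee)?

II-1 is unaffected so carries E and passed e to III-2 (ee), so II-1 is Ee.
II-4 is unaffected so carries E and passed e to III-2 (ee), so II-4 is Ee.
Their cross gives offspring ratios 1/4 EE : 1/2 Ee : 1/4 ee. Conditioning on III-1 being unaffected, P(Ee) = 1/2 / 3/4 = 2/3.

2/3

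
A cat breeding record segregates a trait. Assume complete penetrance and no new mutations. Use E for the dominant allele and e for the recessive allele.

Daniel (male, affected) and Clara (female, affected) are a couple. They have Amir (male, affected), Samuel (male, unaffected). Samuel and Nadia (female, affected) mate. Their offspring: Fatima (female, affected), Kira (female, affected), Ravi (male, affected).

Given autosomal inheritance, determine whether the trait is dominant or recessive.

dominant

Daniel and Clara are both affected yet have an unaffected child Samuel. Under a recessive model two affected parents are homozygous and every child would be affected, so the trait cannot be recessive.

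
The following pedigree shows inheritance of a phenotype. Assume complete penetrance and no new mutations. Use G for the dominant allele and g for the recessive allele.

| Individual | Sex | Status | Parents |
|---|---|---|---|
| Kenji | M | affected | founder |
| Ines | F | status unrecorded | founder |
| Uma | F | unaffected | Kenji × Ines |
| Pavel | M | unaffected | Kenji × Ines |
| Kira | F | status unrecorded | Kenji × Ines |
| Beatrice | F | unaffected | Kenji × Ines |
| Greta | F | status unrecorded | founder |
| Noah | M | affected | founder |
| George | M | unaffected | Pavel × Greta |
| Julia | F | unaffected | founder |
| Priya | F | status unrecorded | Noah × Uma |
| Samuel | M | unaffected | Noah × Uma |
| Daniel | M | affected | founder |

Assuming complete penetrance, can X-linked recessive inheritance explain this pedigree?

A consistent assignment under X-linked recessive exists: Kenji X^g Y, Ines X^G X^G, Uma X^G X^g, Pavel X^G Y, Kira X^G X^g, Beatrice X^G X^g, Greta X^G X^G, Noah X^g Y, George X^G Y, Julia X^G X^G, Priya X^G X^g, Samuel X^G Y, Daniel X^g Y.
In this assignment every recorded phenotype matches its genotype and every non-founder's genotype is obtainable from its parents' genotypes, so the pedigree is consistent.

Yes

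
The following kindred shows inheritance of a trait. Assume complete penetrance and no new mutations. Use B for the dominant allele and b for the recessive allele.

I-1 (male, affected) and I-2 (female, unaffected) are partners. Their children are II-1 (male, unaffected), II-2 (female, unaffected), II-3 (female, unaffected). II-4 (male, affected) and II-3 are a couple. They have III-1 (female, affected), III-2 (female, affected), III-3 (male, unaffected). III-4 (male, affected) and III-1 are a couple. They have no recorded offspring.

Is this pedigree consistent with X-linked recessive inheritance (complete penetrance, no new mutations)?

A consistent assignment under X-linked recessive exists: I-1 X^b Y, I-2 X^B X^B, II-1 X^B Y, II-2 X^B X^b, II-3 X^B X^b, II-4 X^b Y, III-1 X^b X^b, III-2 X^b X^b, III-3 X^B Y, III-4 X^b Y.
In this assignment every recorded phenotype matches its genotype and every non-founder's genotype is obtainable from its parents' genotypes, so the pedigree is consistent.

Yes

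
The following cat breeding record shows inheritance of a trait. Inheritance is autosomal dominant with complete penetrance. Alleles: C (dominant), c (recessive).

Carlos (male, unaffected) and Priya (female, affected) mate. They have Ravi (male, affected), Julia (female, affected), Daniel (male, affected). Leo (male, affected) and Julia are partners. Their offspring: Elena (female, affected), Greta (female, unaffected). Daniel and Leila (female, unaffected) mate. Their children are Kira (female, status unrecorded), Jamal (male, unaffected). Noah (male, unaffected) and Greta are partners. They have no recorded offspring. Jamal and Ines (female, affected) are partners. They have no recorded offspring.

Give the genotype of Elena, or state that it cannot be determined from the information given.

Elena's phenotype allows CC or Cc, and no parent or child forces a single allele at both positions; consistent genotype assignments exist with Elena as CC or Cc.

cannot be determined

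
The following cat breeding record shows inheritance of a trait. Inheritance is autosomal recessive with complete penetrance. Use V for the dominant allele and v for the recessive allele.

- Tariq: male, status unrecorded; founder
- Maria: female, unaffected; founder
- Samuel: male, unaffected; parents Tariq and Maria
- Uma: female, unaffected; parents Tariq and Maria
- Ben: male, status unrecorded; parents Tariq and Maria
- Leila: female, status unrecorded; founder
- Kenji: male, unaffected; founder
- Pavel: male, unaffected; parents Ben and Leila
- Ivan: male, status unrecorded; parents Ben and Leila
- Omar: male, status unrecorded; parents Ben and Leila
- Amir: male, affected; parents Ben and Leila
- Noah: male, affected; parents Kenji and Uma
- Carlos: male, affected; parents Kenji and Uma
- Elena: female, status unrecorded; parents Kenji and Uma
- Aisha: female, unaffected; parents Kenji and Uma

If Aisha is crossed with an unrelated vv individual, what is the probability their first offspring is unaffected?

Kenji is unaffected so carries V and passed v to Noah (vv), so Kenji is Vv.
Uma is unaffected so carries V and passed v to Noah (vv), so Uma is Vv.
Aisha is an unaffected offspring of Kenji (Vv) × Uma (Vv), whose cross gives 1/4 VV : 1/2 Vv : 1/4 vv; conditioning on being unaffected, Aisha is VV with probability 1/3, Vv with probability 2/3.
Summing over parental genotype combinations, P(offspring is unaffected) = 1/3·1 + 2/3·1/2 = 2/3.

2/3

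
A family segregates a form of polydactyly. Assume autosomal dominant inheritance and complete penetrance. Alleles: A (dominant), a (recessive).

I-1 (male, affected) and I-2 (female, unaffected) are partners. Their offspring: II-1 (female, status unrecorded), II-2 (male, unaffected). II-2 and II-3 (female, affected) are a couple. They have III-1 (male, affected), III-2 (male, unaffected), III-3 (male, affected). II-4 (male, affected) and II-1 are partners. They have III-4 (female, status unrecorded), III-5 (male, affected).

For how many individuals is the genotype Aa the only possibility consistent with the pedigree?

Obligate heterozygotes: I-1 is affected so carries A and passed a to II-2 (aa), so I-1 is Aa; II-3 is affected so carries A and passed a to III-2 (aa), so II-3 is Aa; III-1 is affected so carries A and received a from II-2 (aa), so III-1 is Aa; III-3 is affected so carries A and received a from II-2 (aa), so III-3 is Aa.
Every other individual is either homozygous by phenotype or has at least one consistent homozygous assignment, so the count is 4.

4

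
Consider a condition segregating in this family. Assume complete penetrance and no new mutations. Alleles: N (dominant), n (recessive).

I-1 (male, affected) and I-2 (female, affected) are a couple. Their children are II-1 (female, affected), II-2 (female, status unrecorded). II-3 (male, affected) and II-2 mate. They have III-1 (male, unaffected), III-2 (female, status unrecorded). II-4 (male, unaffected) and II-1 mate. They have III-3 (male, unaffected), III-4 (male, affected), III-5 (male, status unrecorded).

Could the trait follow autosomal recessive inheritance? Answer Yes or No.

No

No assignment of genotypes under autosomal recessive satisfies every parent–offspring relationship, so the pedigree is inconsistent.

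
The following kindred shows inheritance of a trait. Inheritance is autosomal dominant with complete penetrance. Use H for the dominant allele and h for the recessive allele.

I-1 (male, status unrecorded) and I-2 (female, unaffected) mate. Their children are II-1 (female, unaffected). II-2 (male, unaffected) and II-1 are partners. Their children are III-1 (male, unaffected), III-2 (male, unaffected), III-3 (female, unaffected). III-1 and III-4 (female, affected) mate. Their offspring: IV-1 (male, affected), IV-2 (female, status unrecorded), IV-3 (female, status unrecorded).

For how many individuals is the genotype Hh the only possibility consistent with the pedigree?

1

Obligate heterozygotes: IV-1 is affected so carries H and received h from III-1 (hh), so IV-1 is Hh.
Every other individual is either homozygous by phenotype or has at least one consistent homozygous assignment, so the count is 1.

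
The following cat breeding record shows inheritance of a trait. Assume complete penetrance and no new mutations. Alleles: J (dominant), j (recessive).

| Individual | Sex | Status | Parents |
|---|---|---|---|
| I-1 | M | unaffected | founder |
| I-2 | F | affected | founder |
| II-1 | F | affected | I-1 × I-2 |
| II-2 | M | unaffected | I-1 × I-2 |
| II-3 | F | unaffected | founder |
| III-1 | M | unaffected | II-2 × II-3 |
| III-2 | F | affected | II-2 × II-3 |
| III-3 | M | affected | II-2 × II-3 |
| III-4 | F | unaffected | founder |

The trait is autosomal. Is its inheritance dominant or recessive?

recessive

II-2 and II-3 are both unaffected yet have an affected child III-2. Under dominance, an affected child requires at least one affected parent, so the trait cannot be dominant.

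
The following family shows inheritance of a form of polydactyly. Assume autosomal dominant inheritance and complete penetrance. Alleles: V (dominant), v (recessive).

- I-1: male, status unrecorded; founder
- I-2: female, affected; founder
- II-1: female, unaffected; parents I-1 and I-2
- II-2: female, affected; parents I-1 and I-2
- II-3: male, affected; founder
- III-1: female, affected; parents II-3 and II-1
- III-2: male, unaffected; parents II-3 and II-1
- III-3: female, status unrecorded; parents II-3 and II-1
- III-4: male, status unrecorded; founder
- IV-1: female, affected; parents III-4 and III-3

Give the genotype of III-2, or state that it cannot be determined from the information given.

III-2 is unaffected, so III-2 is vv.

vv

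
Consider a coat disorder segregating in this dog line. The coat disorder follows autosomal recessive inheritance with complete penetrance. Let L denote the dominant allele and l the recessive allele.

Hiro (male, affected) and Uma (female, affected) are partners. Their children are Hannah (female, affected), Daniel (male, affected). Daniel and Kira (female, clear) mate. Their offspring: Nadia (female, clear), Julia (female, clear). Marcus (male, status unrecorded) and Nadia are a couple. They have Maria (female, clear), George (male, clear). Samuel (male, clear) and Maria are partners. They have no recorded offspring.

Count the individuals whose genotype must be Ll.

2

Obligate heterozygotes: Nadia is clear so carries L and received l from Daniel (ll), so Nadia is Ll; Julia is clear so carries L and received l from Daniel (ll), so Julia is Ll.
Every other individual is either homozygous by phenotype or has at least one consistent homozygous assignment, so the count is 2.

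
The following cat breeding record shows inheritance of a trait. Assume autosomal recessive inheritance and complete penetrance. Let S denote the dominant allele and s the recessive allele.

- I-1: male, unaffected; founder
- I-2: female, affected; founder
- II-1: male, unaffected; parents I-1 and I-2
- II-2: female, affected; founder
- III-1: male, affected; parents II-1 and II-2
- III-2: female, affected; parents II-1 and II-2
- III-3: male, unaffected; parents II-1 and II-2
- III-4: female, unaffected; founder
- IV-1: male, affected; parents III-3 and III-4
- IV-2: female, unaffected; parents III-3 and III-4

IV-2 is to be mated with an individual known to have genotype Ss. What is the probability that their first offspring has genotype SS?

III-3 is unaffected so carries S and received s from II-2 (ss), so III-3 is Ss.
III-4 is unaffected so carries S and passed s to IV-1 (ss), so III-4 is Ss.
IV-2 is an unaffected offspring of III-3 (Ss) × III-4 (Ss), whose cross gives 1/4 SS : 1/2 Ss : 1/4 ss; conditioning on being unaffected, IV-2 is SS with probability 1/3, Ss with probability 2/3.
Summing over parental genotype combinations, P(offspring has genotype SS) = 1/3·1/2 + 2/3·1/4 = 1/3.

1/3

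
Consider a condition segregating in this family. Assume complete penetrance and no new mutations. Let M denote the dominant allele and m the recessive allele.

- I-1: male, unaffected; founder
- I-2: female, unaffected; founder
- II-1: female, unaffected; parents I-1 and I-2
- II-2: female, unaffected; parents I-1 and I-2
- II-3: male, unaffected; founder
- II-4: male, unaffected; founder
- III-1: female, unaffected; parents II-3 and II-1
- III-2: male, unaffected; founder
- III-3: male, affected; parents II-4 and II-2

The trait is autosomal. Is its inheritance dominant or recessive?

recessive

II-4 and II-2 are both unaffected yet have an affected child III-3. Under dominance, an affected child requires at least one affected parent, so the trait cannot be dominant.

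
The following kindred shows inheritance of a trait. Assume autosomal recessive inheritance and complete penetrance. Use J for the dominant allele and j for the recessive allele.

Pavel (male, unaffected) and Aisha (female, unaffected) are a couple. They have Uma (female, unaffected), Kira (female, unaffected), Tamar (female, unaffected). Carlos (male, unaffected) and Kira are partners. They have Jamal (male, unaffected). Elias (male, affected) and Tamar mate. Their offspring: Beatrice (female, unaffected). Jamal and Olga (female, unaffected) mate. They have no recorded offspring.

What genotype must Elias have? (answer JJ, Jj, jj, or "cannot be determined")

Elias is affected, so Elias is jj.

jj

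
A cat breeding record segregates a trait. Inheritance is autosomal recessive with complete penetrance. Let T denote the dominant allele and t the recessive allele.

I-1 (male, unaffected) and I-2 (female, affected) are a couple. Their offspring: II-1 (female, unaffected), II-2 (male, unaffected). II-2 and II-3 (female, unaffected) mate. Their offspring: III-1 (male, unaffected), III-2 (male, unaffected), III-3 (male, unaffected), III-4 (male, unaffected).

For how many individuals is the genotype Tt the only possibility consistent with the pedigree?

Obligate heterozygotes: II-1 is unaffected so carries T and received t from I-2 (tt), so II-1 is Tt; II-2 is unaffected so carries T and received t from I-2 (tt), so II-2 is Tt.
Every other individual is either homozygous by phenotype or has at least one consistent homozygous assignment, so the count is 2.

2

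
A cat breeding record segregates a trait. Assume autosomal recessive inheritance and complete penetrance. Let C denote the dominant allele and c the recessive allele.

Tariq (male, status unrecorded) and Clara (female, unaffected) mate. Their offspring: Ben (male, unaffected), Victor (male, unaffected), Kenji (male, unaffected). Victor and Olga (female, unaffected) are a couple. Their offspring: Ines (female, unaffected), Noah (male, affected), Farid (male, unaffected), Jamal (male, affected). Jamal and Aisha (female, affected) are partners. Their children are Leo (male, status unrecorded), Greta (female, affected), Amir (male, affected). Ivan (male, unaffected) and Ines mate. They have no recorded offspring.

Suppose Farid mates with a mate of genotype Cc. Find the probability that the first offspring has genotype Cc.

1/2

Victor is unaffected so carries C and passed c to Noah (cc), so Victor is Cc.
Olga is unaffected so carries C and passed c to Noah (cc), so Olga is Cc.
Farid is an unaffected offspring of Victor (Cc) × Olga (Cc), whose cross gives 1/4 CC : 1/2 Cc : 1/4 cc; conditioning on being unaffected, Farid is CC with probability 1/3, Cc with probability 2/3.
Summing over parental genotype combinations, P(offspring has genotype Cc) = 1/3·1/2 + 2/3·1/2 = 1/2.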